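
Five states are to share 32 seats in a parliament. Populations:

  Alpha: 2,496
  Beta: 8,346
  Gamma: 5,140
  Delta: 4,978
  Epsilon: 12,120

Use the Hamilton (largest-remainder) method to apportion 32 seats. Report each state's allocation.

The standard divisor is 33080/32 ≈ 1033.75.
Standard quotas: Alpha 2.4145, Beta 8.0735, Gamma 4.9722, Delta 4.8155, Epsilon 11.7243.
Lower quotas: Alpha 2, Beta 8, Gamma 4, Delta 4, Epsilon 11 (sum 29, leaving 3 seats).
Remainders in descending order: Gamma 0.9722, Delta 0.8155, Epsilon 0.7243, Alpha 0.4145, Beta 0.0735.
The surplus seats go to Gamma, Delta, Epsilon.

Alpha 2, Beta 8, Gamma 5, Delta 5, Epsilon 12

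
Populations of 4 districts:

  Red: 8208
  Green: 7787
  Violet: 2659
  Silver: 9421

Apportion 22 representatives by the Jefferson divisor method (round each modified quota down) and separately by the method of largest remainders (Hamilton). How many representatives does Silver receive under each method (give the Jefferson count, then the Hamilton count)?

Jefferson: Red 6, Green 6, Violet 2, Silver 8.
Hamilton: Red 7, Green 6, Violet 2, Silver 7.
Silver gets 8 under Jefferson and 7 under Hamilton.

8 and 7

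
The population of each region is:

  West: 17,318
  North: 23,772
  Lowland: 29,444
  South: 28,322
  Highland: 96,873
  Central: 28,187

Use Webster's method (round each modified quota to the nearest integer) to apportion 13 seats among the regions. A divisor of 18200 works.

With modified divisor 18200: modified quotas West 0.952, North 1.306, Lowland 1.618, South 1.556, Highland 5.323, Central 1.549.
Rounding to the nearest integer: West 1, North 1, Lowland 2, South 2, Highland 5, Central 2 (total 13).

West 1; North 1; Lowland 2; South 2; Highland 5; Central 2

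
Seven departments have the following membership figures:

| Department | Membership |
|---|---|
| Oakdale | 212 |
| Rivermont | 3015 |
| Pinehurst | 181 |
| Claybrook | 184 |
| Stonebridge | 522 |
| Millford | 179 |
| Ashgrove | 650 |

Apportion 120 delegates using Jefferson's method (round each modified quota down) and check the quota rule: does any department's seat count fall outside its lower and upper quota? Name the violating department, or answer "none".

Standard quotas: Oakdale 5.147, Rivermont 73.194, Pinehurst 4.394, Claybrook 4.467, Stonebridge 12.672, Millford 4.346, Ashgrove 15.780.
Jefferson allocation: Oakdale 5, Rivermont 75, Pinehurst 4, Claybrook 4, Stonebridge 12, Millford 4, Ashgrove 16.
Rivermont has quota 73.194 (lower 73, upper 74) but receives 75 — outside the quota interval.

Rivermont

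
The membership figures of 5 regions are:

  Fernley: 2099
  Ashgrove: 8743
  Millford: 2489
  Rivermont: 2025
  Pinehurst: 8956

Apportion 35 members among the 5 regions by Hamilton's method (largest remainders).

Standard divisor: 24312 ÷ 35 ≈ 694.629.
Standard quotas: Fernley 3.0218, Ashgrove 12.5866, Millford 3.5832, Rivermont 2.9152, Pinehurst 12.8932.
Lower quotas: Fernley 3, Ashgrove 12, Millford 3, Rivermont 2, Pinehurst 12 (sum 32, leaving 3 seats).
Remainders in descending order: Rivermont 0.9152, Pinehurst 0.8932, Ashgrove 0.5866, Millford 0.5832, Fernley 0.0218.
The surplus seats go to Rivermont, Pinehurst, Ashgrove.

Fernley 3, Ashgrove 13, Millford 3, Rivermont 3, Pinehurst 13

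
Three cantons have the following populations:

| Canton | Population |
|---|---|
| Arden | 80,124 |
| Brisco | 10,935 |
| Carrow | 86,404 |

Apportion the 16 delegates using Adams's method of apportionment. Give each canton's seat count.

Standard divisor 177463/16 ≈ 11091.438; standard quotas: Arden 7.224, Brisco 0.986, Carrow 7.790.
Rounding up gives 8, 1, 8 = 17 seats, so the divisor must be adjusted.
With modified divisor 11900: modified quotas Arden 6.733, Brisco 0.919, Carrow 7.261.
Rounding up: Arden 7, Brisco 1, Carrow 8 (total 16).

Arden 7, Brisco 1, Carrow 8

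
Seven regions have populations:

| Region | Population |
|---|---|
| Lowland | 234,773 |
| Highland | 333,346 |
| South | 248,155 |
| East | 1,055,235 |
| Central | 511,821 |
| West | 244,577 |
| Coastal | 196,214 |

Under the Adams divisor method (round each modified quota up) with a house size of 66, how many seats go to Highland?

8

Standard divisor 2824121/66 ≈ 42789.712; standard quotas: Lowland 5.487, Highland 7.790, South 5.799, East 24.661, Central 11.961, West 5.716, Coastal 4.586.
Rounding up gives 6, 8, 6, 25, 12, 6, 5 = 68 seats, so the divisor must be adjusted.
With modified divisor 46200: modified quotas Lowland 5.082, Highland 7.215, South 5.371, East 22.841, Central 11.078, West 5.294, Coastal 4.247.
Rounding up: Lowland 6, Highland 8, South 6, East 23, Central 12, West 6, Coastal 5 (total 66).
Highland receives 8.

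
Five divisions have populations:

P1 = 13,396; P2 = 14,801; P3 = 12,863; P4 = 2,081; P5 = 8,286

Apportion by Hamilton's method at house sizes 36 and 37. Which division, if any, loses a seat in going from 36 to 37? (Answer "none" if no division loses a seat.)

P4

At 36 seats: P1 9, P2 10, P3 9, P4 2, P5 6.
At 37 seats: P1 10, P2 11, P3 9, P4 1, P5 6.
P4 drops from 2 to 1.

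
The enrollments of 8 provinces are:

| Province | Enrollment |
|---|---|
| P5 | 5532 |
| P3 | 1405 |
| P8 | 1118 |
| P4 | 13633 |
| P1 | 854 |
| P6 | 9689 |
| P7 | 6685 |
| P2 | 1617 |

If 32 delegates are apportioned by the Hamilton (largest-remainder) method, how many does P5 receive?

Standard divisor: 40533 ÷ 32 ≈ 1266.656.
Standard quotas: P5 4.3674, P3 1.1092, P8 0.8826, P4 10.7630, P1 0.6742, P6 7.6493, P7 5.2777, P2 1.2766.
Lower quotas: P5 4, P3 1, P8 0, P4 10, P1 0, P6 7, P7 5, P2 1 (sum 28, leaving 4 seats).
Remainders in descending order: P8 0.8826, P4 0.7630, P1 0.6742, P6 0.6493, P5 0.3674, P7 0.2777, P2 0.2766, P3 0.1092.
The surplus seats go to P8, P4, P1, P6.
P5 receives 4.

4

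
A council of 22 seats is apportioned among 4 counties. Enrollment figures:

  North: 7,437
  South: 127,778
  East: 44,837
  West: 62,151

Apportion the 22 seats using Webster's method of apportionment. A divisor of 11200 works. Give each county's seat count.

With modified divisor 11200: modified quotas North 0.664, South 11.409, East 4.003, West 5.549.
Rounding to the nearest integer: North 1, South 11, East 4, West 6 (total 22).

North: 1, South: 11, East: 4, West: 6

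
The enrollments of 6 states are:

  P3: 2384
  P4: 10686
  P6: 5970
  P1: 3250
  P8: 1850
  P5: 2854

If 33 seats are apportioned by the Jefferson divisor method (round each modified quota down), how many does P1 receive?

Standard divisor 26994/33 ≈ 818; standard quotas: P3 2.914, P4 13.064, P6 7.298, P1 3.973, P8 2.262, P5 3.489.
Rounding down gives 2, 13, 7, 3, 2, 3 = 30 seats, so the divisor must be adjusted.
With modified divisor 750: modified quotas P3 3.179, P4 14.248, P6 7.960, P1 4.333, P8 2.467, P5 3.805.
Rounding down: P3 3, P4 14, P6 7, P1 4, P8 2, P5 3 (total 33).
P1 receives 4.

4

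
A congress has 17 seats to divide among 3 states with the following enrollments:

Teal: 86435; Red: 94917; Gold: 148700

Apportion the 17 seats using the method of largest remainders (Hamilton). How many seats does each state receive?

Teal 4, Red 5, Gold 8

Standard divisor: 330052 ÷ 17 ≈ 19414.824.
Standard quotas: Teal 4.4520, Red 4.8889, Gold 7.6591.
Lower quotas: Teal 4, Red 4, Gold 7 (sum 15, leaving 2 seats).
Remainders in descending order: Red 0.8889, Gold 0.6591, Teal 0.4520.
Largest remainders: Red, Gold receive the extra seats.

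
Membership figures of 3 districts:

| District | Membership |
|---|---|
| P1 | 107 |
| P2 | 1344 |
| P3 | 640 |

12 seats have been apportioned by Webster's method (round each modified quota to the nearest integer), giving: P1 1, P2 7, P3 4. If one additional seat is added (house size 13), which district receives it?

P2

Priority for the next seat is population ÷ (current seats + 0.5).
Priorities: P1 71.333, P2 179.200, P3 142.222.
Highest priority: P2.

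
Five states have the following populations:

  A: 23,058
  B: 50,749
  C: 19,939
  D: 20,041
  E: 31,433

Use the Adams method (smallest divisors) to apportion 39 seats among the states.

A 6, B 13, C 6, D 6, E 8

Standard divisor 145220/39 ≈ 3723.59; standard quotas: A 6.192, B 13.629, C 5.355, D 5.382, E 8.442.
Rounding up gives 7, 14, 6, 6, 9 = 42 seats, so the divisor must be adjusted.
With modified divisor 3960: modified quotas A 5.823, B 12.815, C 5.035, D 5.061, E 7.938.
Rounding up: A 6, B 13, C 6, D 6, E 8 (total 39).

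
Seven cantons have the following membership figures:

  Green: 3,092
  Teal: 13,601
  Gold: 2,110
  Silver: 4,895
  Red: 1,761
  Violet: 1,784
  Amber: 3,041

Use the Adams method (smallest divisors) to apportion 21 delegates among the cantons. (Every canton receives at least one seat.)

Green 2, Teal 8, Gold 2, Silver 3, Red 2, Violet 2, Amber 2

Standard divisor 30284/21 ≈ 1442.095; standard quotas: Green 2.144, Teal 9.431, Gold 1.463, Silver 3.394, Red 1.221, Violet 1.237, Amber 2.109.
Rounding up gives 3, 10, 2, 4, 2, 2, 3 = 26 seats, so the divisor must be adjusted.
With modified divisor 1718.39: modified quotas Green 1.799, Teal 7.915, Gold 1.228, Silver 2.849, Red 1.025, Violet 1.038, Amber 1.770.
Rounding up: Green 2, Teal 8, Gold 2, Silver 3, Red 2, Violet 2, Amber 2 (total 21).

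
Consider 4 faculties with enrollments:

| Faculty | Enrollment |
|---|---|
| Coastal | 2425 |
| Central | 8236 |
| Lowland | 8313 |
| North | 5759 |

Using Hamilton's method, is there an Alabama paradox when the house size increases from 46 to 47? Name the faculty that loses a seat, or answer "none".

At 46 seats: Coastal 5, Central 15, Lowland 15, North 11.
At 47 seats: Coastal 4, Central 16, Lowland 16, North 11.
Coastal drops from 5 to 4.

Coastal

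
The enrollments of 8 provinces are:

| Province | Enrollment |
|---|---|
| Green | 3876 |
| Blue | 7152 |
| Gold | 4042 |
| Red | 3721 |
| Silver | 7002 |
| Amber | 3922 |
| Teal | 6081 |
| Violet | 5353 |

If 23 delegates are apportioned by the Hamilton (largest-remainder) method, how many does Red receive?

Total 41149; standard divisor 41149/23 ≈ 1789.087.
Standard quotas: Green 2.1665, Blue 3.9976, Gold 2.2593, Red 2.0798, Silver 3.9137, Amber 2.1922, Teal 3.3989, Violet 2.9920.
Lower quotas: Green 2, Blue 3, Gold 2, Red 2, Silver 3, Amber 2, Teal 3, Violet 2 (sum 19, leaving 4 seats).
Remainders in descending order: Blue 0.9976, Violet 0.9920, Silver 0.9137, Teal 0.3989, Gold 0.2593, Amber 0.1922, Green 0.1665, Red 0.0798.
Largest remainders: Blue, Violet, Silver, Teal receive the extra seats.
Red receives 2.

2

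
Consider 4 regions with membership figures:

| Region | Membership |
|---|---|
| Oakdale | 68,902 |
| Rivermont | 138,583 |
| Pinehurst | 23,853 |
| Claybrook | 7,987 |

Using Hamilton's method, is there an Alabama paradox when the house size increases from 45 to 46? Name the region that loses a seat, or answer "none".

At 45 seats: Oakdale 13, Rivermont 26, Pinehurst 4, Claybrook 2.
At 46 seats: Oakdale 13, Rivermont 27, Pinehurst 5, Claybrook 1.
Claybrook drops from 2 to 1.

Claybrook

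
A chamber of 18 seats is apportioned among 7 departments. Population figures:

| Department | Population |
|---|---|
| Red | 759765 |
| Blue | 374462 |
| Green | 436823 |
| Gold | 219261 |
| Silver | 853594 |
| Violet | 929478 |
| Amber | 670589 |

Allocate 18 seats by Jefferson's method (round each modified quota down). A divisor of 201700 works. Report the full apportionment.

With modified divisor 201700: modified quotas Red 3.767, Blue 1.857, Green 2.166, Gold 1.087, Silver 4.232, Violet 4.608, Amber 3.325.
Rounding down: Red 3, Blue 1, Green 2, Gold 1, Silver 4, Violet 4, Amber 3 (total 18).

Red 3, Blue 1, Green 2, Gold 1, Silver 4, Violet 4, Amber 3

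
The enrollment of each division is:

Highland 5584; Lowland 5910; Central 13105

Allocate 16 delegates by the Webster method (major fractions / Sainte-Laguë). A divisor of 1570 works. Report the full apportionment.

With modified divisor 1570: modified quotas Highland 3.557, Lowland 3.764, Central 8.347.
Rounding to the nearest integer: Highland 4, Lowland 4, Central 8 (total 16).

Highland 4, Lowland 4, Central 8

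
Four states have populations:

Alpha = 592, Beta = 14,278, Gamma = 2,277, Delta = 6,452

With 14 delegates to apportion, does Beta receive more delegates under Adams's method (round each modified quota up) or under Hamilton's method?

Adams: Alpha 1, Beta 7, Gamma 2, Delta 4.
Hamilton: Alpha 0, Beta 9, Gamma 1, Delta 4.
Beta gets 7 under Adams and 9 under Hamilton.

Hamilton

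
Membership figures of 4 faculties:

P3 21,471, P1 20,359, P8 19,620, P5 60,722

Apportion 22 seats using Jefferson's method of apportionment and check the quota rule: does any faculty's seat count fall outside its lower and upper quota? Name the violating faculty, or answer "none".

Standard quotas: P3 3.866, P1 3.666, P8 3.533, P5 10.934.
Jefferson allocation: P3 4, P1 4, P8 3, P5 11.
Every allocation lies between the lower and upper quota.

none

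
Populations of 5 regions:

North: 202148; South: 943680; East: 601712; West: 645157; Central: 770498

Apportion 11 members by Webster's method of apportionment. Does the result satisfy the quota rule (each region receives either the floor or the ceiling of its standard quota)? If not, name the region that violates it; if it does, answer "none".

Standard quotas: North 0.703, South 3.282, East 2.092, West 2.244, Central 2.679.
Webster allocation: North 1, South 3, East 2, West 2, Central 3.
Every allocation lies between the lower and upper quota.

none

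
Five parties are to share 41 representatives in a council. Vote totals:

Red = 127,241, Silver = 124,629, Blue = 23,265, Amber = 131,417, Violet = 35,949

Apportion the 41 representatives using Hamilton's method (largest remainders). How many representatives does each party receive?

Standard divisor: 442501 ÷ 41 ≈ 10792.707.
Standard quotas: Red 11.7895, Silver 11.5475, Blue 2.1556, Amber 12.1765, Violet 3.3309.
Lower quotas: Red 11, Silver 11, Blue 2, Amber 12, Violet 3 (sum 39, leaving 2 seats).
Remainders in descending order: Red 0.7895, Silver 0.5475, Violet 0.3309, Amber 0.1765, Blue 0.1556.
The surplus seats go to Red, Silver.

Red 12, Silver 12, Blue 2, Amber 12, Violet 3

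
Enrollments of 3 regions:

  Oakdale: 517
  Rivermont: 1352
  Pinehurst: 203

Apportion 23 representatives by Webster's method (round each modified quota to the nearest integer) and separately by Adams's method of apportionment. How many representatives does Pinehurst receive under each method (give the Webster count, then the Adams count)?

Webster: Oakdale 6, Rivermont 15, Pinehurst 2.
Adams: Oakdale 6, Rivermont 14, Pinehurst 3.
Pinehurst gets 2 under Webster and 3 under Adams.

2 and 3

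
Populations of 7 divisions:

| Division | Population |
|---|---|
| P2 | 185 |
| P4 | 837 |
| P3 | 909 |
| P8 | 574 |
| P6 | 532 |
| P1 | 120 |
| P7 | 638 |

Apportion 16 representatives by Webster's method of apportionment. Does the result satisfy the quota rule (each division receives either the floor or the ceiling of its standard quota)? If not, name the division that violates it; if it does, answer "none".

none

Standard quotas: P2 0.780, P4 3.529, P3 3.832, P8 2.420, P6 2.243, P1 0.506, P7 2.690.
Webster allocation: P2 1, P4 3, P3 4, P8 2, P6 2, P1 1, P7 3.
Every allocation lies between the lower and upper quota.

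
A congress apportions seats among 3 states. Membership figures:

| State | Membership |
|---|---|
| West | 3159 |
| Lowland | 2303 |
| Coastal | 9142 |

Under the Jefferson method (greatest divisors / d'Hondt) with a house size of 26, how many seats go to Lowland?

4

Standard divisor 14604/26 ≈ 561.692; standard quotas: West 5.624, Lowland 4.100, Coastal 16.276.
Rounding down gives 5, 4, 16 = 25 seats, so the divisor must be adjusted.
With modified divisor 530: modified quotas West 5.960, Lowland 4.345, Coastal 17.249.
Rounding down: West 5, Lowland 4, Coastal 17 (total 26).
Lowland receives 4.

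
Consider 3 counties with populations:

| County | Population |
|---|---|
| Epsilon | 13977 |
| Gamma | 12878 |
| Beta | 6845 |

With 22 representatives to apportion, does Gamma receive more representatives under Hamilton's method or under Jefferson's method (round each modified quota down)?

Hamilton: Epsilon 9, Gamma 8, Beta 5.
Jefferson: Epsilon 9, Gamma 9, Beta 4.
Gamma gets 8 under Hamilton and 9 under Jefferson.

Jefferson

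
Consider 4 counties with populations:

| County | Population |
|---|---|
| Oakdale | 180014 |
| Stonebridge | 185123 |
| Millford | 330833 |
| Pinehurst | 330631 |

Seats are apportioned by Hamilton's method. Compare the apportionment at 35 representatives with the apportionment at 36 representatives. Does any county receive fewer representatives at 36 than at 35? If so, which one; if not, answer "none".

Stonebridge

At 35 seats: Oakdale 6, Stonebridge 7, Millford 11, Pinehurst 11.
At 36 seats: Oakdale 6, Stonebridge 6, Millford 12, Pinehurst 12.
Stonebridge drops from 7 to 6.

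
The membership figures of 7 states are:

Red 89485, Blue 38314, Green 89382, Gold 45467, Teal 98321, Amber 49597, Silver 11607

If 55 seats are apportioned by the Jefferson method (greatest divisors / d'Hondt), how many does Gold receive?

6

Standard divisor 422173/55 ≈ 7675.873; standard quotas: Red 11.658, Blue 4.991, Green 11.645, Gold 5.923, Teal 12.809, Amber 6.461, Silver 1.512.
Rounding down gives 11, 4, 11, 5, 12, 6, 1 = 50 seats, so the divisor must be adjusted.
With modified divisor 7300: modified quotas Red 12.258, Blue 5.248, Green 12.244, Gold 6.228, Teal 13.469, Amber 6.794, Silver 1.590.
Rounding down: Red 12, Blue 5, Green 12, Gold 6, Teal 13, Amber 6, Silver 1 (total 55).
Gold receives 6.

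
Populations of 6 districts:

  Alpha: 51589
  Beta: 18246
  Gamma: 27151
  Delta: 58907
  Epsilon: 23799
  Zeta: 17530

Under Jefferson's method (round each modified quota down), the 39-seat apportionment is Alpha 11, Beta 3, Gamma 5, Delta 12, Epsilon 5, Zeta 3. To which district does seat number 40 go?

Priority for the next seat is population ÷ (current seats + 1).
Priorities: Alpha 4299.083, Beta 4561.500, Gamma 4525.167, Delta 4531.308, Epsilon 3966.500, Zeta 4382.500.
Highest priority: Beta.

Beta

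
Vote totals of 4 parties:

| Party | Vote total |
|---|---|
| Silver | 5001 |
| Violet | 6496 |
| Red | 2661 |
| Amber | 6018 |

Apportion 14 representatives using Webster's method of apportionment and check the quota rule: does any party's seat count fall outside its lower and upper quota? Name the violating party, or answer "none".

Standard quotas: Silver 3.470, Violet 4.508, Red 1.846, Amber 4.176.
Webster allocation: Silver 3, Violet 5, Red 2, Amber 4.
Every allocation lies between the lower and upper quota.

none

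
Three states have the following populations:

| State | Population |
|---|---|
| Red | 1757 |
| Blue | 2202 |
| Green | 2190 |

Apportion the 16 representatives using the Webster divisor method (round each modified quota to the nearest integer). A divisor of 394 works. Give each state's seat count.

With modified divisor 394: modified quotas Red 4.459, Blue 5.589, Green 5.558.
Rounding to the nearest integer: Red 4, Blue 6, Green 6 (total 16).

Red: 4; Blue: 6; Green: 6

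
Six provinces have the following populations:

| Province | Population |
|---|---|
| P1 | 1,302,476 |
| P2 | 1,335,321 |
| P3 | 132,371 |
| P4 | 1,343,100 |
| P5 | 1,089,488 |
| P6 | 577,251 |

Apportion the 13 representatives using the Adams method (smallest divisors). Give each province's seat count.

Standard divisor 5780007/13 ≈ 444615.923; standard quotas: P1 2.929, P2 3.003, P3 0.298, P4 3.021, P5 2.450, P6 1.298.
Rounding up gives 3, 4, 1, 4, 3, 2 = 17 seats, so the divisor must be adjusted.
With modified divisor 614200: modified quotas P1 2.121, P2 2.174, P3 0.216, P4 2.187, P5 1.774, P6 0.940.
Rounding up: P1 3, P2 3, P3 1, P4 3, P5 2, P6 1 (total 13).

P1 3, P2 3, P3 1, P4 3, P5 2, P6 1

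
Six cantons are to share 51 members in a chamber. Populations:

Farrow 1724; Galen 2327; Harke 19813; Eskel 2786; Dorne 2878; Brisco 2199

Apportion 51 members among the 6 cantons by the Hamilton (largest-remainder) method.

Farrow 3; Galen 4; Harke 32; Eskel 4; Dorne 5; Brisco 3

Total 31727; standard divisor 31727/51 ≈ 622.098.
Standard quotas: Farrow 2.7713, Galen 3.7406, Harke 31.8487, Eskel 4.4784, Dorne 4.6263, Brisco 3.5348.
Lower quotas: Farrow 2, Galen 3, Harke 31, Eskel 4, Dorne 4, Brisco 3 (sum 47, leaving 4 seats).
Remainders in descending order: Harke 0.8487, Farrow 0.7713, Galen 0.7406, Dorne 0.6263, Brisco 0.5348, Eskel 0.4784.
The surplus seats go to Harke, Farrow, Galen, Dorne.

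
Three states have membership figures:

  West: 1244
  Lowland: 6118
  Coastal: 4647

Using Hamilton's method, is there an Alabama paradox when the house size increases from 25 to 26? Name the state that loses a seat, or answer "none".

At 25 seats: West 2, Lowland 13, Coastal 10.
At 26 seats: West 3, Lowland 13, Coastal 10.
No state's allocation decreased.

none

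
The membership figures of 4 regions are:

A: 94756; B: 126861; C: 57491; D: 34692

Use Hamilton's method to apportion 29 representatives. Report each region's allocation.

A: 9, B: 12, C: 5, D: 3

Standard divisor: 313800 ÷ 29 ≈ 10820.69.
Standard quotas: A 8.7569, B 11.7239, C 5.3131, D 3.2061.
Lower quotas: A 8, B 11, C 5, D 3 (sum 27, leaving 2 seats).
Remainders in descending order: A 0.7569, B 0.7239, C 0.3131, D 0.2061.
The surplus seats go to A, B.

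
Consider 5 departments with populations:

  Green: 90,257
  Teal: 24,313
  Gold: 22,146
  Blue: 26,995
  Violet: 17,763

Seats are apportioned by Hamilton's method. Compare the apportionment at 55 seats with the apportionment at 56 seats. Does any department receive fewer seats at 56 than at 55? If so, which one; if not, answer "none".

At 55 seats: Green 27, Teal 7, Gold 7, Blue 8, Violet 6.
At 56 seats: Green 28, Teal 8, Gold 7, Blue 8, Violet 5.
Violet drops from 6 to 5.

Violet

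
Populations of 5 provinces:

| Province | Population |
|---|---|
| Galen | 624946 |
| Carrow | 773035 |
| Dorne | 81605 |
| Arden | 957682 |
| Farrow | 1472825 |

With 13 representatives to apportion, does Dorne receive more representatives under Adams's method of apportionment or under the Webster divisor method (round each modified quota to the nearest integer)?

Adams

Adams: Galen 2, Carrow 3, Dorne 1, Arden 3, Farrow 4.
Webster: Galen 2, Carrow 3, Dorne 0, Arden 3, Farrow 5.
Dorne gets 1 under Adams and 0 under Webster.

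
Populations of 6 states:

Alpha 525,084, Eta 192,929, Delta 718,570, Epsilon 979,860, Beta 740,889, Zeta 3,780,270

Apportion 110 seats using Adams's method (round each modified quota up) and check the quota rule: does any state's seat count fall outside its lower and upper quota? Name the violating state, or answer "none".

Standard quotas: Alpha 8.326, Eta 3.059, Delta 11.393, Epsilon 15.536, Beta 11.747, Zeta 59.939.
Adams allocation: Alpha 9, Eta 3, Delta 12, Epsilon 16, Beta 12, Zeta 58.
Zeta has quota 59.939 (lower 59, upper 60) but receives 58 — outside the quota interval.

Zeta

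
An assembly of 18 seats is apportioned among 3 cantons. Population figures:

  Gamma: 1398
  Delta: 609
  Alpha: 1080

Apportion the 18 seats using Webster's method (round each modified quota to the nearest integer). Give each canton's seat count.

Standard divisor 3087/18 ≈ 171.5; standard quotas: Gamma 8.152, Delta 3.551, Alpha 6.297.
Rounding to the nearest integer gives Gamma 8, Delta 4, Alpha 6 — total 18, matching the house size, so no adjustment is needed.

Gamma 8, Delta 4, Alpha 6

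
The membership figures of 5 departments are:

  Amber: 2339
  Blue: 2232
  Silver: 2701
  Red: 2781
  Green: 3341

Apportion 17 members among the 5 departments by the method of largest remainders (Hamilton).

Standard divisor: 13394 ÷ 17 ≈ 787.882.
Standard quotas: Amber 2.969, Blue 2.833, Silver 3.428, Red 3.530, Green 4.240.
Lower quotas: Amber 2, Blue 2, Silver 3, Red 3, Green 4 (sum 14, leaving 3 seats).
Remainders in descending order: Amber 0.969, Blue 0.833, Red 0.530, Silver 0.428, Green 0.240.
Largest remainders: Amber, Blue, Red receive the extra seats.

Amber: 3; Blue: 3; Silver: 3; Red: 4; Green: 4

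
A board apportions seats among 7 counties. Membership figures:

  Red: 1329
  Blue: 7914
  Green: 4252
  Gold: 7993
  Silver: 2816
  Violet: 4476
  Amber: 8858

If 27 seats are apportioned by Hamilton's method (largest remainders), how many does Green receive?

3

Standard divisor: 37638 ÷ 27 = 1394.
Standard quotas: Red 0.9534, Blue 5.6772, Green 3.0502, Gold 5.7339, Silver 2.0201, Violet 3.2109, Amber 6.3544.
Lower quotas: Red 0, Blue 5, Green 3, Gold 5, Silver 2, Violet 3, Amber 6 (sum 24, leaving 3 seats).
Remainders in descending order: Red 0.9534, Gold 0.7339, Blue 0.6772, Amber 0.3544, Violet 0.2109, Green 0.0502, Silver 0.0201.
Largest remainders: Red, Gold, Blue receive the extra seats.
Green receives 3.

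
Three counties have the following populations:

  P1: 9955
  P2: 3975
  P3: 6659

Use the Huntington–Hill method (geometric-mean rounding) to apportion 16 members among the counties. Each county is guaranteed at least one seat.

P1=8, P2=3, P3=5

With divisor 1273: modified quotas P1 7.820, P2 3.123, P3 5.231.
Geometric-mean thresholds: P1 √(7·8)=7.483, P2 √(3·4)=3.464, P3 √(5·6)=5.477.
Each quota rounded against its threshold gives P1 8, P2 3, P3 5 (total 16).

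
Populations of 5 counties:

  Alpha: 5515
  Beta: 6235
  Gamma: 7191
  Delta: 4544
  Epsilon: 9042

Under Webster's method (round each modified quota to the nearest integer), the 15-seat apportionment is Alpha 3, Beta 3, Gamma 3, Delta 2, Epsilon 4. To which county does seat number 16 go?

Gamma

Priority for the next seat is population ÷ (current seats + 0.5).
Priorities: Alpha 1575.714, Beta 1781.429, Gamma 2054.571, Delta 1817.600, Epsilon 2009.333.
Highest priority: Gamma.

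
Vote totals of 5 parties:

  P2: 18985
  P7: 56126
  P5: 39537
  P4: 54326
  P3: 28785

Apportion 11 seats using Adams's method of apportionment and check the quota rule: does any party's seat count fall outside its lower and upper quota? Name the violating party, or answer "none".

none

Standard quotas: P2 1.056, P7 3.122, P5 2.199, P4 3.022, P3 1.601.
Adams allocation: P2 1, P7 3, P5 2, P4 3, P3 2.
Every allocation lies between the lower and upper quota.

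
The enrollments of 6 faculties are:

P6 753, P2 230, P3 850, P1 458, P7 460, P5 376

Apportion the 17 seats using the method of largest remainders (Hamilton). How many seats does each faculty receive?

Standard divisor: 3127 ÷ 17 ≈ 183.941.
Standard quotas: P6 4.094, P2 1.250, P3 4.621, P1 2.490, P7 2.501, P5 2.044.
Lower quotas: P6 4, P2 1, P3 4, P1 2, P7 2, P5 2 (sum 15, leaving 2 seats).
Remainders in descending order: P3 0.621, P7 0.501, P1 0.490, P2 0.250, P6 0.094, P5 0.044.
Largest remainders: P3, P7 receive the extra seats.

P6 4, P2 1, P3 5, P1 2, P7 3, P5 2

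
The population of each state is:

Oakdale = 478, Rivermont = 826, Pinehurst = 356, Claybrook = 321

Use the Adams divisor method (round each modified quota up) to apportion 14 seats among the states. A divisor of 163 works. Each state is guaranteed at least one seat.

Oakdale 3, Rivermont 6, Pinehurst 3, Claybrook 2

With modified divisor 163: modified quotas Oakdale 2.933, Rivermont 5.067, Pinehurst 2.184, Claybrook 1.969.
Rounding up: Oakdale 3, Rivermont 6, Pinehurst 3, Claybrook 2 (total 14).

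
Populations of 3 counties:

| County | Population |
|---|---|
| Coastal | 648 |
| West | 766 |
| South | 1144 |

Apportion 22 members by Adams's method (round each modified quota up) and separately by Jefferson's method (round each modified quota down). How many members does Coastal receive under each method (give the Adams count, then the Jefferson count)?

Adams: Coastal 6, West 7, South 9.
Jefferson: Coastal 5, West 7, South 10.
Coastal gets 6 under Adams and 5 under Jefferson.

6 and 5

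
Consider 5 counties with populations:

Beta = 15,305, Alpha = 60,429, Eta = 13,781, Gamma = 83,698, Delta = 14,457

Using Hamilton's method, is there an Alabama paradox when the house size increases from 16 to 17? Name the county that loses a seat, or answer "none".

Beta

At 16 seats: Beta 2, Alpha 5, Eta 1, Gamma 7, Delta 1.
At 17 seats: Beta 1, Alpha 6, Eta 1, Gamma 8, Delta 1.
Beta drops from 2 to 1.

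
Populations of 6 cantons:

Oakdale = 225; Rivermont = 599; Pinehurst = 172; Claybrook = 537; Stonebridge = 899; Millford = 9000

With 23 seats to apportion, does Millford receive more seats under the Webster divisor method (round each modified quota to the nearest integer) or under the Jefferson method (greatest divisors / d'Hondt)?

Webster: Oakdale 0, Rivermont 1, Pinehurst 0, Claybrook 1, Stonebridge 2, Millford 19.
Jefferson: Oakdale 0, Rivermont 1, Pinehurst 0, Claybrook 1, Stonebridge 1, Millford 20.
Millford gets 19 under Webster and 20 under Jefferson.

Jefferson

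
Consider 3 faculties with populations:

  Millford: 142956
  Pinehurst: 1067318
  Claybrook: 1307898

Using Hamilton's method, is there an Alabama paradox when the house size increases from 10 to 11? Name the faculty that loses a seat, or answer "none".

Millford

At 10 seats: Millford 1, Pinehurst 4, Claybrook 5.
At 11 seats: Millford 0, Pinehurst 5, Claybrook 6.
Millford drops from 1 to 0.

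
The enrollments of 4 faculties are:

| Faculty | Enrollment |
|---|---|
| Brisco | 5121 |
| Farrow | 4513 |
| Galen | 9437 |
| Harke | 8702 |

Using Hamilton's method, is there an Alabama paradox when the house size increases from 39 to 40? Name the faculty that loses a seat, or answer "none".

At 39 seats: Brisco 7, Farrow 7, Galen 13, Harke 12.
At 40 seats: Brisco 7, Farrow 6, Galen 14, Harke 13.
Farrow drops from 7 to 6.

Farrow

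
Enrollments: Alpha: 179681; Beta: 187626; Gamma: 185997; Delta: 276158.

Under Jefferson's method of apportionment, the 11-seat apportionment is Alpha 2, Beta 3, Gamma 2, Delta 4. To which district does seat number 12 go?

Priority for the next seat is population ÷ (current seats + 1).
Priorities: Alpha 59893.667, Beta 46906.500, Gamma 61999.000, Delta 55231.600.
Highest priority: Gamma.

Gamma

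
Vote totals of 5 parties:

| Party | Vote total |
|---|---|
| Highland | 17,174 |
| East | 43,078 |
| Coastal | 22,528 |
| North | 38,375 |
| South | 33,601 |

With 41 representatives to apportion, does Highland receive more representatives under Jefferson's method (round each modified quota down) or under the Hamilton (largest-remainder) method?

Hamilton

Jefferson: Highland 4, East 12, Coastal 6, North 10, South 9.
Hamilton: Highland 5, East 11, Coastal 6, North 10, South 9.
Highland gets 4 under Jefferson and 5 under Hamilton.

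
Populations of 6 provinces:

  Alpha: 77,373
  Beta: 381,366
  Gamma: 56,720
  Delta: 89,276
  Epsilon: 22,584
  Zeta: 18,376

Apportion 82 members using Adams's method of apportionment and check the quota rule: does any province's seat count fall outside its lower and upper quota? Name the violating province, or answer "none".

Beta

Standard quotas: Alpha 9.826, Beta 48.432, Gamma 7.203, Delta 11.338, Epsilon 2.868, Zeta 2.334.
Adams allocation: Alpha 10, Beta 47, Gamma 7, Delta 12, Epsilon 3, Zeta 3.
Beta has quota 48.432 (lower 48, upper 49) but receives 47 — outside the quota interval.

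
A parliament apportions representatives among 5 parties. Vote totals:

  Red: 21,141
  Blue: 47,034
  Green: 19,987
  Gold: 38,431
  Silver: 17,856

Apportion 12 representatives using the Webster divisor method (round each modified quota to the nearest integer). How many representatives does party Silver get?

Standard divisor 144449/12 ≈ 12037.417; standard quotas: Red 1.756, Blue 3.907, Green 1.660, Gold 3.193, Silver 1.483.
Rounding to the nearest integer gives Red 2, Blue 4, Green 2, Gold 3, Silver 1 — total 12, matching the house size, so no adjustment is needed.
Silver receives 1.

1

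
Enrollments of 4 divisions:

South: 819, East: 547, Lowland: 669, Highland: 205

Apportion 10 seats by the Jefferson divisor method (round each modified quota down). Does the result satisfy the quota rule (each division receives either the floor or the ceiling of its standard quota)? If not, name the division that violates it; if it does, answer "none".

none

Standard quotas: South 3.656, East 2.442, Lowland 2.987, Highland 0.915.
Jefferson allocation: South 4, East 2, Lowland 3, Highland 1.
Every allocation lies between the lower and upper quota.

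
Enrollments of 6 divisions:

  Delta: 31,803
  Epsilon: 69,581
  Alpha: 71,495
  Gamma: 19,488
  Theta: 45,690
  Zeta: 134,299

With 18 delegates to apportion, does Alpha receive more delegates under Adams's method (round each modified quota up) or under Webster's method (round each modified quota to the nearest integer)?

Adams

Adams: Delta 2, Epsilon 3, Alpha 4, Gamma 1, Theta 2, Zeta 6.
Webster: Delta 2, Epsilon 3, Alpha 3, Gamma 1, Theta 2, Zeta 7.
Alpha gets 4 under Adams and 3 under Webster.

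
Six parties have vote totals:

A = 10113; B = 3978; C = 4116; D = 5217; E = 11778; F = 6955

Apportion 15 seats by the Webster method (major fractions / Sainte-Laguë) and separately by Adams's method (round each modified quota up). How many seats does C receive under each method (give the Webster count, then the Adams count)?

Webster: A 4, B 1, C 1, D 2, E 4, F 3.
Adams: A 3, B 2, C 2, D 2, E 4, F 2.
C gets 1 under Webster and 2 under Adams.

1 and 2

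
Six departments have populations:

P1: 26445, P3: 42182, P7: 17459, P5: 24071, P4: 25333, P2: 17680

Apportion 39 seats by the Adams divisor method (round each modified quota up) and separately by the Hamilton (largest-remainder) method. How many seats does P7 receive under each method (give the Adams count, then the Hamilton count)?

5 and 4

Adams: P1 7, P3 10, P7 5, P5 6, P4 6, P2 5.
Hamilton: P1 7, P3 11, P7 4, P5 6, P4 6, P2 5.
P7 gets 5 under Adams and 4 under Hamilton.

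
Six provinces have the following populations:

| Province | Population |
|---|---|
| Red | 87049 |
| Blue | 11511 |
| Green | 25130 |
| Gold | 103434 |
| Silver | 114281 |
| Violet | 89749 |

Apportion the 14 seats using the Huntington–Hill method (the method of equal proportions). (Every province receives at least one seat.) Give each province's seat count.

With divisor 34264: modified quotas Red 2.541, Blue 0.336, Green 0.733, Gold 3.019, Silver 3.335, Violet 2.619.
Geometric-mean thresholds: Red √(2·3)=2.449, Blue (min 1), Green (min 1), Gold √(3·4)=3.464, Silver √(3·4)=3.464, Violet √(2·3)=2.449.
Each quota rounded against its threshold gives Red 3, Blue 1, Green 1, Gold 3, Silver 3, Violet 3 (total 14).

Red=3, Blue=1, Green=1, Gold=3, Silver=3, Violet=3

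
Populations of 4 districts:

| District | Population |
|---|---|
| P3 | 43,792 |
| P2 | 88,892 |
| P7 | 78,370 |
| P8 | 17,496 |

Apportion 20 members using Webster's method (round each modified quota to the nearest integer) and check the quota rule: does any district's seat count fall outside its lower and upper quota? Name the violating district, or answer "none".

Standard quotas: P3 3.832, P2 7.779, P7 6.858, P8 1.531.
Webster allocation: P3 4, P2 8, P7 7, P8 1.
Every allocation lies between the lower and upper quota.

none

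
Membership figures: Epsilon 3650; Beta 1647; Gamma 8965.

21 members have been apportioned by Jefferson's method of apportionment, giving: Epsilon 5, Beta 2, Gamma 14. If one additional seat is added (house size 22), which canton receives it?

Epsilon

Priority for the next seat is population ÷ (current seats + 1).
Priorities: Epsilon 608.333, Beta 549.000, Gamma 597.667.
Highest priority: Epsilon.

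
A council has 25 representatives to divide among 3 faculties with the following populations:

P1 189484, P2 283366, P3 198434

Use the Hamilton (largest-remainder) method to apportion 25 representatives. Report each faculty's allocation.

P1=7; P2=11; P3=7

The standard divisor is 671284/25 ≈ 26851.36.
Standard quotas: P1 7.0568, P2 10.5531, P3 7.3901.
Lower quotas: P1 7, P2 10, P3 7 (sum 24, leaving 1 seat).
Remainders in descending order: P2 0.5531, P3 0.3901, P1 0.0568.
The surplus seat goes to P2.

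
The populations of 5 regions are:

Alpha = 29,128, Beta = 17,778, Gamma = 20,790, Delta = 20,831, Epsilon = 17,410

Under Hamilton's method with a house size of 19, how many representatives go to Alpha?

5

Total 105937; standard divisor 105937/19 ≈ 5575.632.
Standard quotas: Alpha 5.2242, Beta 3.1885, Gamma 3.7287, Delta 3.7361, Epsilon 3.1225.
Lower quotas: Alpha 5, Beta 3, Gamma 3, Delta 3, Epsilon 3 (sum 17, leaving 2 seats).
Remainders in descending order: Delta 0.7361, Gamma 0.7287, Alpha 0.2242, Beta 0.1885, Epsilon 0.1225.
The surplus seats go to Delta, Gamma.
Alpha receives 5.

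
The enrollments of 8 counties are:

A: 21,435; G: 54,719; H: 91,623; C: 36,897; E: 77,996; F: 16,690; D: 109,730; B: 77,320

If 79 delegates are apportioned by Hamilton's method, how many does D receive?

The standard divisor is 486410/79 ≈ 6157.089.
Standard quotas: A 3.4814, G 8.8872, H 14.8809, C 5.9926, E 12.6677, F 2.7107, D 17.8217, B 12.5579.
Lower quotas: A 3, G 8, H 14, C 5, E 12, F 2, D 17, B 12 (sum 73, leaving 6 seats).
Remainders in descending order: C 0.9926, G 0.8872, H 0.8809, D 0.8217, F 0.7107, E 0.6677, B 0.5579, A 0.4814.
Largest remainders: C, G, H, D, F, E receive the extra seats.
D receives 18.

18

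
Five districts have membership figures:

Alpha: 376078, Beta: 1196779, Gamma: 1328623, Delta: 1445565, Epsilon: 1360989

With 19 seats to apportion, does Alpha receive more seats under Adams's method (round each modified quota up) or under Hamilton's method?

Adams

Adams: Alpha 2, Beta 4, Gamma 4, Delta 5, Epsilon 4.
Hamilton: Alpha 1, Beta 4, Gamma 4, Delta 5, Epsilon 5.
Alpha gets 2 under Adams and 1 under Hamilton.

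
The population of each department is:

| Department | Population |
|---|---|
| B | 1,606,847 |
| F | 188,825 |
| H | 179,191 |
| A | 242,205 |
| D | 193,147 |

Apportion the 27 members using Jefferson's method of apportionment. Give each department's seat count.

Standard divisor 2410215/27 ≈ 89267.222; standard quotas: B 18.000, F 2.115, H 2.007, A 2.713, D 2.164.
Rounding down gives 18, 2, 2, 2, 2 = 26 seats, so the divisor must be adjusted.
With modified divisor 82700: modified quotas B 19.430, F 2.283, H 2.167, A 2.929, D 2.336.
Rounding down: B 19, F 2, H 2, A 2, D 2 (total 27).

B=19, F=2, H=2, A=2, D=2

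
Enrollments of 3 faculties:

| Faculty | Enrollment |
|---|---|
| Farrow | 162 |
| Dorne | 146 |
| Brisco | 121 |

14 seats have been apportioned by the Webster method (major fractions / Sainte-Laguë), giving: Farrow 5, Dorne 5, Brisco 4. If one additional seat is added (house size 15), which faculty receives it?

Priority for the next seat is population ÷ (current seats + 0.5).
Priorities: Farrow 29.455, Dorne 26.545, Brisco 26.889.
Highest priority: Farrow.

Farrow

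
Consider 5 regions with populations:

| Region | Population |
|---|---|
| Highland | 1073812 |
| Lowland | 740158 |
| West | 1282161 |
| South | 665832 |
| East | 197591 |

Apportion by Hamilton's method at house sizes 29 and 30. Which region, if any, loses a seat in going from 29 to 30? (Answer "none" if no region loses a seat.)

East

At 29 seats: Highland 8, Lowland 5, West 9, South 5, East 2.
At 30 seats: Highland 8, Lowland 6, West 10, South 5, East 1.
East drops from 2 to 1.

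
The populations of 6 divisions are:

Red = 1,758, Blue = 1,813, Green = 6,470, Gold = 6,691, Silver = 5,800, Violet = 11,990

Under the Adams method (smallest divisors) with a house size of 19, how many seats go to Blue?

1

Standard divisor 34522/19 ≈ 1816.947; standard quotas: Red 0.968, Blue 0.998, Green 3.561, Gold 3.683, Silver 3.192, Violet 6.599.
Rounding up gives 1, 1, 4, 4, 4, 7 = 21 seats, so the divisor must be adjusted.
With modified divisor 2100: modified quotas Red 0.837, Blue 0.863, Green 3.081, Gold 3.186, Silver 2.762, Violet 5.710.
Rounding up: Red 1, Blue 1, Green 4, Gold 4, Silver 3, Violet 6 (total 19).
Blue receives 1.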